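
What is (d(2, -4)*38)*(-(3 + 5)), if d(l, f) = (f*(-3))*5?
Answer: -18240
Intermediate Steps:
d(l, f) = -15*f (d(l, f) = -3*f*5 = -15*f)
(d(2, -4)*38)*(-(3 + 5)) = (-15*(-4)*38)*(-(3 + 5)) = (60*38)*(-1*8) = 2280*(-8) = -18240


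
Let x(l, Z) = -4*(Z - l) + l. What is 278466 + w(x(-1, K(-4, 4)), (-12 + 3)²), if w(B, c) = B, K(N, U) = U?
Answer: 278445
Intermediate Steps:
x(l, Z) = -4*Z + 5*l (x(l, Z) = (-4*Z + 4*l) + l = -4*Z + 5*l)
278466 + w(x(-1, K(-4, 4)), (-12 + 3)²) = 278466 + (-4*4 + 5*(-1)) = 278466 + (-16 - 5) = 278466 - 21 = 278445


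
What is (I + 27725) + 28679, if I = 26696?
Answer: 83100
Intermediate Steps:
(I + 27725) + 28679 = (26696 + 27725) + 28679 = 54421 + 28679 = 83100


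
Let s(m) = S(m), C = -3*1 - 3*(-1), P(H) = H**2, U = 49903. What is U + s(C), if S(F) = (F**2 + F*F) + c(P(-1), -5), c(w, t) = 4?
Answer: 49907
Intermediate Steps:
C = 0 (C = -3 + 3 = 0)
S(F) = 4 + 2*F**2 (S(F) = (F**2 + F*F) + 4 = (F**2 + F**2) + 4 = 2*F**2 + 4 = 4 + 2*F**2)
s(m) = 4 + 2*m**2
U + s(C) = 49903 + (4 + 2*0**2) = 49903 + (4 + 2*0) = 49903 + (4 + 0) = 49903 + 4 = 49907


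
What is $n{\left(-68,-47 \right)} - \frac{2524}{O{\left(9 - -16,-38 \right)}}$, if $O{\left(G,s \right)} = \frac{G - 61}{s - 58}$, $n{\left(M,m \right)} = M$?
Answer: $- \frac{20396}{3} \approx -6798.7$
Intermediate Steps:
$O{\left(G,s \right)} = \frac{-61 + G}{-58 + s}$
$n{\left(-68,-47 \right)} - \frac{2524}{O{\left(9 - -16,-38 \right)}} = -68 - \frac{2524}{\frac{1}{-58 - 38} \left(-61 + \left(9 - -16\right)\right)} = -68 - \frac{2524}{\frac{1}{-96} \left(-61 + \left(9 + 16\right)\right)} = -68 - \frac{2524}{\left(- \frac{1}{96}\right) \left(-61 + 25\right)} = -68 - \frac{2524}{\left(- \frac{1}{96}\right) \left(-36\right)} = -68 - \frac{2524}{\frac{3}{8}} = -68 - 2524 \cdot \frac{8}{3} = -68 - \frac{20192}{3} = - \frac{20396}{3}$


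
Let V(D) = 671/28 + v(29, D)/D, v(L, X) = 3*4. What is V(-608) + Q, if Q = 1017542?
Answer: 1082690165/1064 ≈ 1.0176e+6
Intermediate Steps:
v(L, X) = 12
V(D) = 671/28 + 12/D
V(-608) + Q = (671/28 + 12/(-608)) + 1017542 = (671/28 + 12*(-1/608)) + 1017542 = (671/28 - 3/152) + 1017542 = 25477/1064 + 1017542 = 1082690165/1064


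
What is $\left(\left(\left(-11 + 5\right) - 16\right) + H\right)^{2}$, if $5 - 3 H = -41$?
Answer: $\frac{400}{9} \approx 44.444$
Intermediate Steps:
$H = \frac{46}{3}$ ($H = \frac{5}{3} - - \frac{41}{3} = \frac{5}{3} + \frac{41}{3} = \frac{46}{3} \approx 15.333$)
$\left(\left(\left(-11 + 5\right) - 16\right) + H\right)^{2} = \left(\left(\left(-11 + 5\right) - 16\right) + \frac{46}{3}\right)^{2} = \left(\left(-6 - 16\right) + \frac{46}{3}\right)^{2} = \left(-22 + \frac{46}{3}\right)^{2} = \left(- \frac{20}{3}\right)^{2} = \frac{400}{9}$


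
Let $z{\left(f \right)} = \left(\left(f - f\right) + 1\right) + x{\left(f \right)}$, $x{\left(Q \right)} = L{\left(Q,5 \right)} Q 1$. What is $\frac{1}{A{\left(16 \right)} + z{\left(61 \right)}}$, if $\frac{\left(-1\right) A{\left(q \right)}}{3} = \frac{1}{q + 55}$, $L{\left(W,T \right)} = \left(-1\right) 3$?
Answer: $- \frac{71}{12925} \approx -0.0054932$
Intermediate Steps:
$L{\left(W,T \right)} = -3$
$A{\left(q \right)} = - \frac{3}{55 + q}$ ($A{\left(q \right)} = - \frac{3}{q + 55} = - \frac{3}{55 + q}$)
$x{\left(Q \right)} = - 3 Q$ ($x{\left(Q \right)} = - 3 Q 1 = - 3 Q$)
$z{\left(f \right)} = 1 - 3 f$ ($z{\left(f \right)} = \left(\left(f - f\right) + 1\right) - 3 f = \left(0 + 1\right) - 3 f = 1 - 3 f$)
$\frac{1}{A{\left(16 \right)} + z{\left(61 \right)}} = \frac{1}{- \frac{3}{55 + 16} + \left(1 - 183\right)} = \frac{1}{- \frac{3}{71} + \left(1 - 183\right)} = \frac{1}{\left(-3\right) \frac{1}{71} - 182} = \frac{1}{- \frac{3}{71} - 182} = \frac{1}{- \frac{12925}{71}} = - \frac{71}{12925}$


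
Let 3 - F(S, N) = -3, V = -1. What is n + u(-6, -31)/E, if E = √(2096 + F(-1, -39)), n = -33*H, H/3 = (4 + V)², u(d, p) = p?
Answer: -891 - 31*√2102/2102 ≈ -891.68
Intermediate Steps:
F(S, N) = 6 (F(S, N) = 3 - 1*(-3) = 3 + 3 = 6)
H = 27 (H = 3*(4 - 1)² = 3*3² = 3*9 = 27)
n = -891 (n = -33*27 = -891)
E = √2102 (E = √(2096 + 6) = √2102 ≈ 45.848)
n + u(-6, -31)/E = -891 - 31*√2102/2102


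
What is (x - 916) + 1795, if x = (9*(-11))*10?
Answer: -111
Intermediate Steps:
x = -990 (x = -99*10 = -990)
(x - 916) + 1795 = (-990 - 916) + 1795 = -1906 + 1795 = -111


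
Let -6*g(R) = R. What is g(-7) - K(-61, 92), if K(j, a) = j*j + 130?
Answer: -23099/6 ≈ -3849.8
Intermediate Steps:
K(j, a) = 130 + j² (K(j, a) = j² + 130 = 130 + j²)
g(R) = -R/6
g(-7) - K(-61, 92) = -⅙*(-7) - (130 + (-61)²) = 7/6 - (130 + 3721) = 7/6 - 1*3851 = 7/6 - 3851 = -23099/6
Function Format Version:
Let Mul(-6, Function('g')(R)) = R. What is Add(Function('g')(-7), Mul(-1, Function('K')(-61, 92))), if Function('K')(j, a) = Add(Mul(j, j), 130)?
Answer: Rational(-23099, 6) ≈ -3849.8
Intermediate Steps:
Function('K')(j, a) = Add(130, Pow(j, 2)) (Function('K')(j, a) = Add(Pow(j, 2), 130) = Add(130, Pow(j, 2)))
Function('g')(R) = Mul(Rational(-1, 6), R)
Add(Function('g')(-7), Mul(-1, Function('K')(-61, 92))) = Add(Mul(Rational(-1, 6), -7), Mul(-1, Add(130, Pow(-61, 2)))) = Add(Rational(7, 6), Mul(-1, Add(130, 3721))) = Add(Rational(7, 6), Mul(-1, 3851)) = Add(Rational(7, 6), -3851) = Rational(-23099, 6)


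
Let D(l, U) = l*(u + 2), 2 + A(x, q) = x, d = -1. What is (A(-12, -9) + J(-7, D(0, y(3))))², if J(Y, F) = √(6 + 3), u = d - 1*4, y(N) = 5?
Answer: 121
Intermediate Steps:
A(x, q) = -2 + x
u = -5 (u = -1 - 1*4 = -1 - 4 = -5)
D(l, U) = -3*l (D(l, U) = l*(-5 + 2) = l*(-3) = -3*l)
J(Y, F) = 3 (J(Y, F) = √9 = 3)
(A(-12, -9) + J(-7, D(0, y(3))))² = ((-2 - 12) + 3)² = (-14 + 3)² = (-11)² = 121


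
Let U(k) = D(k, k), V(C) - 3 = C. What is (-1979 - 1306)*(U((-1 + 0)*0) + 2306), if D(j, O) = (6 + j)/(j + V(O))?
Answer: -7581780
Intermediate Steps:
V(C) = 3 + C
D(j, O) = (6 + j)/(3 + O + j) (D(j, O) = (6 + j)/(j + (3 + O)) = (6 + j)/(3 + O + j))
U(k) = (6 + k)/(3 + 2*k) (U(k) = (6 + k)/(3 + k + k) = (6 + k)/(3 + 2*k))
(-1979 - 1306)*(U((-1 + 0)*0) + 2306) = (-1979 - 1306)*((6 + (-1 + 0)*0)/(3 + 2*((-1 + 0)*0)) + 2306) = -3285*((6 - 1*0)/(3 + 2*(-1*0)) + 2306) = -3285*((6 + 0)/(3 + 2*0) + 2306) = -3285*(6/(3 + 0) + 2306) = -3285*(6/3 + 2306) = -3285*((1/3)*6 + 2306) = -3285*(2 + 2306) = -3285*2308 = -7581780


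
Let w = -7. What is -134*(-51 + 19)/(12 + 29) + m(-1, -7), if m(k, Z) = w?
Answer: 4001/41 ≈ 97.585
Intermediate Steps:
m(k, Z) = -7
-134*(-51 + 19)/(12 + 29) + m(-1, -7) = -134*(-51 + 19)/(12 + 29) - 7 = -(-4288)/41 - 7 = -134*(-32/41) - 7 = 4288/41 - 7 = 4001/41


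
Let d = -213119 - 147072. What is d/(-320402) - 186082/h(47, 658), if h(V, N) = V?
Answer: -59604115987/15058894 ≈ -3958.1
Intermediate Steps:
d = -360191
d/(-320402) - 186082/h(47, 658) = -360191/(-320402) - 186082/47 = -360191*(-1/320402) - 186082*1/47 = 360191/320402 - 186082/47 = -59604115987/15058894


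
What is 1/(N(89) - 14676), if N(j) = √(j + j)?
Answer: -7338/107692399 - √178/215384798 ≈ -6.8200e-5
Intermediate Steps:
N(j) = √2*√j (N(j) = √(2*j) = √2*√j)
1/(N(89) - 14676) = 1/(√2*√89 - 14676) = 1/(√178 - 14676) = 1/(-14676 + √178)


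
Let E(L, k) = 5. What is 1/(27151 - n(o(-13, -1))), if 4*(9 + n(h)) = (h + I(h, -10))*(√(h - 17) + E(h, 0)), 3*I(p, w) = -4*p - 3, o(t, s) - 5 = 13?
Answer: 2/54341 ≈ 3.6805e-5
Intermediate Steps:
o(t, s) = 18 (o(t, s) = 5 + 13 = 18)
I(p, w) = -1 - 4*p/3 (I(p, w) = (-4*p - 3)/3 = (-3 - 4*p)/3 = -1 - 4*p/3)
n(h) = -9 + (-1 - h/3)*(5 + √(-17 + h))/4 (n(h) = -9 + ((h + (-1 - 4*h/3))*(√(h - 17) + 5))/4 = -9 + ((-1 - h/3)*(√(-17 + h) + 5))/4 = -9 + ((-1 - h/3)*(5 + √(-17 + h)))/4 = -9 + (-1 - h/3)*(5 + √(-17 + h))/4)
1/(27151 - n(o(-13, -1))) = 1/(27151 - (-41/4 - 5/12*18 - √(-17 + 18)/4 - 1/12*18*√(-17 + 18))) = 1/(27151 - (-41/4 - 15/2 - √1/4 - 1/12*18*√1)) = 1/(27151 - (-41/4 - 15/2 - ¼*1 - 1/12*18*1)) = 1/(27151 - (-41/4 - 15/2 - ¼ - 3/2)) = 1/(27151 - 1*(-39/2)) = 1/(27151 + 39/2) = 1/(54341/2) = 2/54341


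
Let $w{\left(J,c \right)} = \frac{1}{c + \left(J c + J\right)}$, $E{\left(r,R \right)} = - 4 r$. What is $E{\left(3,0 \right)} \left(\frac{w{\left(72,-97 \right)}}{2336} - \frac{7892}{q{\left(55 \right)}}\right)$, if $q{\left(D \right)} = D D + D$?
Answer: $\frac{48455965683}{1575903560} \approx 30.748$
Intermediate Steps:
$q{\left(D \right)} = D + D^{2}$ ($q{\left(D \right)} = D^{2} + D = D + D^{2}$)
$w{\left(J,c \right)} = \frac{1}{J + c + J c}$ ($w{\left(J,c \right)} = \frac{1}{c + \left(J + J c\right)} = \frac{1}{J + c + J c}$)
$E{\left(3,0 \right)} \left(\frac{w{\left(72,-97 \right)}}{2336} - \frac{7892}{q{\left(55 \right)}}\right) = \left(-4\right) 3 \left(\frac{1}{\left(72 - 97 + 72 \left(-97\right)\right) 2336} - \frac{7892}{55 \left(1 + 55\right)}\right) = - 12 \left(\frac{1}{72 - 97 - 6984} \cdot \frac{1}{2336} - \frac{7892}{55 \cdot 56}\right) = - 12 \left(\frac{1}{-7009} \cdot \frac{1}{2336} - \frac{7892}{3080}\right) = - 12 \left(\left(- \frac{1}{7009}\right) \frac{1}{2336} - \frac{1973}{770}\right) = - 12 \left(- \frac{1}{16373024} - \frac{1973}{770}\right) = \left(-12\right) \left(- \frac{16151988561}{6303614240}\right) = \frac{48455965683}{1575903560}$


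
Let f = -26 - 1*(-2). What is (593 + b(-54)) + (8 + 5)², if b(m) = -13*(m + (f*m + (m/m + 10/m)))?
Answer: -415654/27 ≈ -15395.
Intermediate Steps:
f = -24 (f = -26 + 2 = -24)
b(m) = -13 - 130/m + 299*m (b(m) = -13*(m + (-24*m + (m/m + 10/m))) = -13*(m + (-24*m + (1 + 10/m))) = -13*(m + (1 - 24*m + 10/m)) = -13*(1 - 23*m + 10/m) = -13 - 130/m + 299*m)
(593 + b(-54)) + (8 + 5)² = (593 + (-13 - 130/(-54) + 299*(-54))) + (8 + 5)² = (593 + (-13 - 130*(-1/54) - 16146)) + 13² = (593 + (-13 + 65/27 - 16146)) + 169 = (593 - 436228/27) + 169 = -420217/27 + 169 = -415654/27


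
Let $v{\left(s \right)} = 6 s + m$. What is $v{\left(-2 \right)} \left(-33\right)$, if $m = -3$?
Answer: $495$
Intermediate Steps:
$v{\left(s \right)} = -3 + 6 s$ ($v{\left(s \right)} = 6 s - 3 = -3 + 6 s$)
$v{\left(-2 \right)} \left(-33\right) = \left(-3 + 6 \left(-2\right)\right) \left(-33\right) = \left(-3 - 12\right) \left(-33\right) = \left(-15\right) \left(-33\right) = 495$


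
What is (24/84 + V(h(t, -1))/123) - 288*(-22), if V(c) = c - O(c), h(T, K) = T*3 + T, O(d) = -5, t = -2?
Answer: 1818507/287 ≈ 6336.3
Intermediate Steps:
h(T, K) = 4*T (h(T, K) = 3*T + T = 4*T)
V(c) = 5 + c (V(c) = c - 1*(-5) = c + 5 = 5 + c)
(24/84 + V(h(t, -1))/123) - 288*(-22) = (24/84 + (5 + 4*(-2))/123) - 288*(-22) = (24*(1/84) + (5 - 8)*(1/123)) + 6336 = (2/7 - 3*1/123) + 6336 = (2/7 - 1/41) + 6336 = 75/287 + 6336 = 1818507/287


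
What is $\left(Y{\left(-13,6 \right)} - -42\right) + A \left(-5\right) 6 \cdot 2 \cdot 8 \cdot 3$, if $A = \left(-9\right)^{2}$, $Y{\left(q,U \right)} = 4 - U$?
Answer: $-116600$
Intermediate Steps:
$A = 81$
$\left(Y{\left(-13,6 \right)} - -42\right) + A \left(-5\right) 6 \cdot 2 \cdot 8 \cdot 3 = \left(\left(4 - 6\right) - -42\right) + 81 \left(-5\right) 6 \cdot 2 \cdot 8 \cdot 3 = \left(\left(4 - 6\right) + 42\right) + 81 \left(-30\right) 2 \cdot 8 \cdot 3 = \left(-2 + 42\right) + 81 \left(-60\right) 8 \cdot 3 = 40 + 81 \left(\left(-480\right) 3\right) = 40 + 81 \left(-1440\right) = 40 - 116640 = -116600$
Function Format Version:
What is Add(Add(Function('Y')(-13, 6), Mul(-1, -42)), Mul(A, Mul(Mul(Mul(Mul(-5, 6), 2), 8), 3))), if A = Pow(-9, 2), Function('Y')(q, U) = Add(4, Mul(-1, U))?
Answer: -116600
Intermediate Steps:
A = 81
Add(Add(Function('Y')(-13, 6), Mul(-1, -42)), Mul(A, Mul(Mul(Mul(Mul(-5, 6), 2), 8), 3))) = Add(Add(Add(4, Mul(-1, 6)), Mul(-1, -42)), Mul(81, Mul(Mul(Mul(Mul(-5, 6), 2), 8), 3))) = Add(Add(Add(4, -6), 42), Mul(81, Mul(Mul(Mul(-30, 2), 8), 3))) = Add(Add(-2, 42), Mul(81, Mul(Mul(-60, 8), 3))) = Add(40, Mul(81, Mul(-480, 3))) = Add(40, Mul(81, -1440)) = Add(40, -116640) = -116600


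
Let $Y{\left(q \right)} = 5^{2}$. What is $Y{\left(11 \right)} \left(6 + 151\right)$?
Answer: $3925$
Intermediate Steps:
$Y{\left(q \right)} = 25$
$Y{\left(11 \right)} \left(6 + 151\right) = 25 \left(6 + 151\right) = 25 \cdot 157 = 3925$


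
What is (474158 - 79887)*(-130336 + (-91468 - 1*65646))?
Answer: -113333198950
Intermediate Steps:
(474158 - 79887)*(-130336 + (-91468 - 1*65646)) = 394271*(-130336 + (-91468 - 65646)) = 394271*(-130336 - 157114) = 394271*(-287450) = -113333198950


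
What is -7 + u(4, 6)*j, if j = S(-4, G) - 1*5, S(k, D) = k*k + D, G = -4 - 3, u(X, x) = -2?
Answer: -15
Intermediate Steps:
G = -7
S(k, D) = D + k² (S(k, D) = k² + D = D + k²)
j = 4 (j = (-7 + (-4)²) - 1*5 = (-7 + 16) - 5 = 9 - 5 = 4)
-7 + u(4, 6)*j = -7 - 2*4 = -7 - 8 = -15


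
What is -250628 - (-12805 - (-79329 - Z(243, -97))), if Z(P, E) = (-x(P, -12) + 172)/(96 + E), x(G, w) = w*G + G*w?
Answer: -311148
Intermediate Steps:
x(G, w) = 2*G*w (x(G, w) = G*w + G*w = 2*G*w)
Z(P, E) = (172 + 24*P)/(96 + E) (Z(P, E) = (-2*P*(-12) + 172)/(96 + E) = (-(-24)*P + 172)/(96 + E) = (24*P + 172)/(96 + E) = (172 + 24*P)/(96 + E))
-250628 - (-12805 - (-79329 - Z(243, -97))) = -250628 - (-12805 - (-79329 - 4*(43 + 6*243)/(96 - 97))) = -250628 - (-12805 - (-79329 - 4*(43 + 1458)/(-1))) = -250628 - (-12805 - (-79329 - 4*(-1)*1501)) = -250628 - (-12805 - (-79329 - 1*(-6004))) = -250628 - (-12805 - (-79329 + 6004)) = -250628 - (-12805 - 1*(-73325)) = -250628 - (-12805 + 73325) = -250628 - 1*60520 = -250628 - 60520 = -311148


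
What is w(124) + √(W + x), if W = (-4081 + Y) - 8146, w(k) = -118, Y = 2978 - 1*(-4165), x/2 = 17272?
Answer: -118 + 2*√7365 ≈ 53.639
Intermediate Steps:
x = 34544 (x = 2*17272 = 34544)
Y = 7143 (Y = 2978 + 4165 = 7143)
W = -5084 (W = (-4081 + 7143) - 8146 = 3062 - 8146 = -5084)
w(124) + √(W + x) = -118 + √(-5084 + 34544) = -118 + √29460 = -118 + 2*√7365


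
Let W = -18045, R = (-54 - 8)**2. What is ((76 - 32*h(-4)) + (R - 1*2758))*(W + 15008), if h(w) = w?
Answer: -3917730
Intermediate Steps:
R = 3844 (R = (-62)**2 = 3844)
((76 - 32*h(-4)) + (R - 1*2758))*(W + 15008) = ((76 - 32*(-4)) + (3844 - 1*2758))*(-18045 + 15008) = ((76 + 128) + (3844 - 2758))*(-3037) = (204 + 1086)*(-3037) = 1290*(-3037) = -3917730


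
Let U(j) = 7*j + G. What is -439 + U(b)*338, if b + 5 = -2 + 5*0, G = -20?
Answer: -23761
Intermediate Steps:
b = -7 (b = -5 + (-2 + 5*0) = -5 + (-2 + 0) = -5 - 2 = -7)
U(j) = -20 + 7*j (U(j) = 7*j - 20 = -20 + 7*j)
-439 + U(b)*338 = -439 + (-20 + 7*(-7))*338 = -439 + (-20 - 49)*338 = -439 - 69*338 = -439 - 23322 = -23761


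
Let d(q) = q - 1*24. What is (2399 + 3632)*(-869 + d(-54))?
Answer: -5711357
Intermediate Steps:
d(q) = -24 + q (d(q) = q - 24 = -24 + q)
(2399 + 3632)*(-869 + d(-54)) = (2399 + 3632)*(-869 + (-24 - 54)) = 6031*(-869 - 78) = 6031*(-947) = -5711357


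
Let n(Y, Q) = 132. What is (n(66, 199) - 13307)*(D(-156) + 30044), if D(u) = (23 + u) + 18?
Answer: -394314575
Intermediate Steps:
D(u) = 41 + u
(n(66, 199) - 13307)*(D(-156) + 30044) = (132 - 13307)*((41 - 156) + 30044) = -13175*(-115 + 30044) = -13175*29929 = -394314575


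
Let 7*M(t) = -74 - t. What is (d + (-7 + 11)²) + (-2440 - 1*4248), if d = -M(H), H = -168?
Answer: -46798/7 ≈ -6685.4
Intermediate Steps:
M(t) = -74/7 - t/7 (M(t) = (-74 - t)/7 = -74/7 - t/7)
d = -94/7 (d = -(-74/7 - ⅐*(-168)) = -(-74/7 + 24) = -1*94/7 = -94/7 ≈ -13.429)
(d + (-7 + 11)²) + (-2440 - 1*4248) = (-94/7 + (-7 + 11)²) + (-2440 - 1*4248) = (-94/7 + 4²) + (-2440 - 4248) = (-94/7 + 16) - 6688 = 18/7 - 6688 = -46798/7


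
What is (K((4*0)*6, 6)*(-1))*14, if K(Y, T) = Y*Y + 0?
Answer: 0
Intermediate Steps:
K(Y, T) = Y**2 (K(Y, T) = Y**2 + 0 = Y**2)
(K((4*0)*6, 6)*(-1))*14 = (((4*0)*6)**2*(-1))*14 = ((0*6)**2*(-1))*14 = (0**2*(-1))*14 = (0*(-1))*14 = 0*14 = 0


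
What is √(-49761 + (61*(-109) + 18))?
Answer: 2*I*√14098 ≈ 237.47*I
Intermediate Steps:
√(-49761 + (61*(-109) + 18)) = √(-49761 + (-6649 + 18)) = √(-49761 - 6631) = √(-56392) = 2*I*√14098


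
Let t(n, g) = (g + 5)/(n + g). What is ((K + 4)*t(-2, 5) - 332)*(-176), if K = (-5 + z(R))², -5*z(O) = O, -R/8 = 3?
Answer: 840928/15 ≈ 56062.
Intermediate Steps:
R = -24 (R = -8*3 = -24)
z(O) = -O/5
t(n, g) = (5 + g)/(g + n)
K = 1/25 (K = (-5 - ⅕*(-24))² = (-5 + 24/5)² = (-⅕)² = 1/25 ≈ 0.040000)
((K + 4)*t(-2, 5) - 332)*(-176) = ((1/25 + 4)*((5 + 5)/(5 - 2)) - 332)*(-176) = (101*(10/3)/25 - 332)*(-176) = (101*((⅓)*10)/25 - 332)*(-176) = ((101/25)*(10/3) - 332)*(-176) = (202/15 - 332)*(-176) = -4778/15*(-176) = 840928/15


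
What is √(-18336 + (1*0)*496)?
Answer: 4*I*√1146 ≈ 135.41*I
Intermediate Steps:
√(-18336 + (1*0)*496) = √(-18336 + 0*496) = √(-18336 + 0) = √(-18336) = 4*I*√1146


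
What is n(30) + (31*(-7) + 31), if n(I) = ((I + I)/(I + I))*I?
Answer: -156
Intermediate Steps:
n(I) = I (n(I) = ((2*I)/((2*I)))*I = ((2*I)*(1/(2*I)))*I = 1*I = I)
n(30) + (31*(-7) + 31) = 30 + (31*(-7) + 31) = 30 + (-217 + 31) = 30 - 186 = -156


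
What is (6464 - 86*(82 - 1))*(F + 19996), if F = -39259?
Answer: 9670026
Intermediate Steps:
(6464 - 86*(82 - 1))*(F + 19996) = (6464 - 86*(82 - 1))*(-39259 + 19996) = (6464 - 86*81)*(-19263) = (6464 - 6966)*(-19263) = -502*(-19263) = 9670026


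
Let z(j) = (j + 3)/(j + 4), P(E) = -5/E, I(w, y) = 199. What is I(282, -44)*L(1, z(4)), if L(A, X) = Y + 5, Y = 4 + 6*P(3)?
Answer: -199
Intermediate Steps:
Y = -6 (Y = 4 + 6*(-5/3) = 4 - 10 = -6)
z(j) = (3 + j)/(4 + j)
L(A, X) = -1 (L(A, X) = -6 + 5 = -1)
I(282, -44)*L(1, z(4)) = 199*(-1) = -199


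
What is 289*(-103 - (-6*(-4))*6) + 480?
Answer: -70903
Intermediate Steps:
289*(-103 - (-6*(-4))*6) + 480 = 289*(-103 - 24*6) + 480 = 289*(-103 - 1*144) + 480 = 289*(-103 - 144) + 480 = 289*(-247) + 480 = -71383 + 480 = -70903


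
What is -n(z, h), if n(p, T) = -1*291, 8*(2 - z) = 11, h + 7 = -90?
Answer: 291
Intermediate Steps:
h = -97 (h = -7 - 90 = -97)
z = 5/8 (z = 2 - ⅛*11 = 2 - 11/8 = 5/8 ≈ 0.62500)
n(p, T) = -291
-n(z, h) = -1*(-291) = 291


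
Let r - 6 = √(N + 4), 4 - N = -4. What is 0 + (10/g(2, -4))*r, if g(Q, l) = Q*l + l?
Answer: -5 - 5*√3/3 ≈ -7.8867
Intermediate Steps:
g(Q, l) = l + Q*l
N = 8 (N = 4 - 1*(-4) = 4 + 4 = 8)
r = 6 + 2*√3 (r = 6 + √(8 + 4) = 6 + √12 = 6 + 2*√3 ≈ 9.4641)
0 + (10/g(2, -4))*r = 0 + (10/((-4*(1 + 2))))*(6 + 2*√3) = 0 + (10/((-4*3)))*(6 + 2*√3) = 0 + (10/(-12))*(6 + 2*√3) = 0 + (10*(-1/12))*(6 + 2*√3) = 0 - 5*(6 + 2*√3)/6 = 0 + (-5 - 5*√3/3) = -5 - 5*√3/3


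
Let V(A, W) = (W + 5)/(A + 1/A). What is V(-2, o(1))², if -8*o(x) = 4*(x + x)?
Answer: 64/25 ≈ 2.5600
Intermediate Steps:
o(x) = -x (o(x) = -(x + x)/2 = -2*x/2 = -x)
V(A, W) = (5 + W)/(A + 1/A)
V(-2, o(1))² = (-2*(5 - 1*1)/(1 + (-2)²))² = (-2*(5 - 1)/(1 + 4))² = (-2*4/5)² = (-2*⅕*4)² = (-8/5)² = 64/25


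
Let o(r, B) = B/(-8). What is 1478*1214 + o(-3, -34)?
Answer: 7177185/4 ≈ 1.7943e+6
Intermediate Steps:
o(r, B) = -B/8 (o(r, B) = B*(-⅛) = -B/8)
1478*1214 + o(-3, -34) = 1478*1214 - ⅛*(-34) = 1794292 + 17/4 = 7177185/4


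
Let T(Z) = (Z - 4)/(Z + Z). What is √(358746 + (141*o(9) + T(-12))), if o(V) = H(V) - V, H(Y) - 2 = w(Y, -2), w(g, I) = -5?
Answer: 2*√803373/3 ≈ 597.54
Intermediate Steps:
H(Y) = -3 (H(Y) = 2 - 5 = -3)
T(Z) = (-4 + Z)/(2*Z) (T(Z) = (-4 + Z)/((2*Z)) = (-4 + Z)*(1/(2*Z)) = (-4 + Z)/(2*Z))
o(V) = -3 - V
√(358746 + (141*o(9) + T(-12))) = √(358746 + (141*(-3 - 1*9) + (½)*(-4 - 12)/(-12))) = √(358746 + (141*(-3 - 9) + (½)*(-1/12)*(-16))) = √(358746 + (141*(-12) + ⅔)) = √(358746 + (-1692 + ⅔)) = √(358746 - 5074/3) = √(1071164/3) = 2*√803373/3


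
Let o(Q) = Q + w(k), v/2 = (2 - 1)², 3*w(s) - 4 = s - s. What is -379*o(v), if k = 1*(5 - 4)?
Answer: -3790/3 ≈ -1263.3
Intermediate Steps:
k = 1 (k = 1*1 = 1)
w(s) = 4/3 (w(s) = 4/3 + (s - s)/3 = 4/3 + (⅓)*0 = 4/3 + 0 = 4/3)
v = 2 (v = 2*(2 - 1)² = 2*1² = 2*1 = 2)
o(Q) = 4/3 + Q (o(Q) = Q + 4/3 = 4/3 + Q)
-379*o(v) = -379*(4/3 + 2) = -379*10/3 = -3790/3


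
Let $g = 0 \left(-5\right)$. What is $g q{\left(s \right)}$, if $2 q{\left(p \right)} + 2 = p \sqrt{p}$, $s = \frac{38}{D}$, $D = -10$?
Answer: $0$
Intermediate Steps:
$s = - \frac{19}{5}$ ($s = \frac{38}{-10} = 38 \left(- \frac{1}{10}\right) = - \frac{19}{5} \approx -3.8$)
$g = 0$
$q{\left(p \right)} = -1 + \frac{p^{\frac{3}{2}}}{2}$ ($q{\left(p \right)} = -1 + \frac{p \sqrt{p}}{2} = -1 + \frac{p^{\frac{3}{2}}}{2}$)
$g q{\left(s \right)} = 0 \left(-1 + \frac{\left(- \frac{19}{5}\right)^{\frac{3}{2}}}{2}\right) = 0 \left(-1 + \frac{\left(- \frac{19}{25}\right) i \sqrt{95}}{2}\right) = 0 \left(-1 - \frac{19 i \sqrt{95}}{50}\right) = 0$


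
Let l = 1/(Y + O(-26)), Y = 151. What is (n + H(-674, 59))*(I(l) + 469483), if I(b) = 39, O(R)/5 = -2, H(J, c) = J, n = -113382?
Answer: -53551801232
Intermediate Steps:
O(R) = -10 (O(R) = 5*(-2) = -10)
l = 1/141 (l = 1/(151 - 10) = 1/141 ≈ 0.0070922)
(n + H(-674, 59))*(I(l) + 469483) = (-113382 - 674)*(39 + 469483) = -114056*469522 = -53551801232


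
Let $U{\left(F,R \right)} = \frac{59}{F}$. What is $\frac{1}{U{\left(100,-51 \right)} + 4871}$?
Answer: $\frac{100}{487159} \approx 0.00020527$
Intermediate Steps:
$\frac{1}{U{\left(100,-51 \right)} + 4871} = \frac{1}{\frac{59}{100} + 4871} = \frac{1}{\frac{487159}{100}} = \frac{100}{487159}$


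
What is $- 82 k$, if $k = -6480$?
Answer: $531360$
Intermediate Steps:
$- 82 k = \left(-82\right) \left(-6480\right) = 531360$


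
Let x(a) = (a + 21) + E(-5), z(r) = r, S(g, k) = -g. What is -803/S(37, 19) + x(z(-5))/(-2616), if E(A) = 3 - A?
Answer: 87490/4033 ≈ 21.694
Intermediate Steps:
x(a) = 29 + a (x(a) = (a + 21) + (3 - 1*(-5)) = (21 + a) + (3 + 5) = (21 + a) + 8 = 29 + a)
-803/S(37, 19) + x(z(-5))/(-2616) = -803/((-1*37)) + (29 - 5)/(-2616) = -803/(-37) + 24*(-1/2616) = -803*(-1/37) - 1/109 = 803/37 - 1/109 = 87490/4033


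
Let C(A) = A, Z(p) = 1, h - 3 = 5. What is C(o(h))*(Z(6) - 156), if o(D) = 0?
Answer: 0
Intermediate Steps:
h = 8 (h = 3 + 5 = 8)
C(o(h))*(Z(6) - 156) = 0*(1 - 156) = 0*(-155) = 0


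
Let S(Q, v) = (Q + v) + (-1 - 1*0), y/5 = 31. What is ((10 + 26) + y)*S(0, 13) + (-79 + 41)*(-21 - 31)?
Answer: 4268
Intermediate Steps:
y = 155 (y = 5*31 = 155)
S(Q, v) = -1 + Q + v (S(Q, v) = (Q + v) + (-1 + 0) = (Q + v) - 1 = -1 + Q + v)
((10 + 26) + y)*S(0, 13) + (-79 + 41)*(-21 - 31) = ((10 + 26) + 155)*(-1 + 0 + 13) + (-79 + 41)*(-21 - 31) = (36 + 155)*12 - 38*(-52) = 191*12 + 1976 = 2292 + 1976 = 4268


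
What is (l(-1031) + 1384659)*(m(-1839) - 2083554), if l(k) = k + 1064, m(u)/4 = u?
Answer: -2895266349720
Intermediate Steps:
m(u) = 4*u
l(k) = 1064 + k
(l(-1031) + 1384659)*(m(-1839) - 2083554) = ((1064 - 1031) + 1384659)*(4*(-1839) - 2083554) = (33 + 1384659)*(-7356 - 2083554) = 1384692*(-2090910) = -2895266349720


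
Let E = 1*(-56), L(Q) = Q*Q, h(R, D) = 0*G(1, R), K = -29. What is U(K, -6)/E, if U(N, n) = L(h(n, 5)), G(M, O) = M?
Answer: 0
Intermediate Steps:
h(R, D) = 0 (h(R, D) = 0*1 = 0)
L(Q) = Q²
U(N, n) = 0 (U(N, n) = 0² = 0)
E = -56
U(K, -6)/E = 0/(-56) = 0*(-1/56) = 0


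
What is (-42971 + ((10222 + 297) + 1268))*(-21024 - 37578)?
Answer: 1827444768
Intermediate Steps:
(-42971 + ((10222 + 297) + 1268))*(-21024 - 37578) = (-42971 + (10519 + 1268))*(-58602) = (-42971 + 11787)*(-58602) = -31184*(-58602) = 1827444768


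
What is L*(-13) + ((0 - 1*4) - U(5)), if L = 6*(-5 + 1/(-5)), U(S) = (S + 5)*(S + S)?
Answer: 1508/5 ≈ 301.60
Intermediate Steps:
U(S) = 2*S*(5 + S) (U(S) = (5 + S)*(2*S) = 2*S*(5 + S))
L = -156/5 (L = 6*(-5 - ⅕) = 6*(-26/5) = -156/5 ≈ -31.200)
L*(-13) + ((0 - 1*4) - U(5)) = -156/5*(-13) + ((0 - 1*4) - 2*5*(5 + 5)) = 2028/5 + ((0 - 4) - 2*5*10) = 2028/5 + (-4 - 1*100) = 2028/5 + (-4 - 100) = 2028/5 - 104 = 1508/5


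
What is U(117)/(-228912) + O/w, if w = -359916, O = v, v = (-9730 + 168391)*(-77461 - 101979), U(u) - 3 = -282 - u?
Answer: 45258017392089/572146468 ≈ 79102.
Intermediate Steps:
U(u) = -279 - u (U(u) = 3 + (-282 - u) = -279 - u)
v = -28470129840 (v = 158661*(-179440) = -28470129840)
O = -28470129840
U(117)/(-228912) + O/w = (-279 - 1*117)/(-228912) - 28470129840/(-359916) = (-279 - 117)*(-1/228912) - 28470129840*(-1/359916) = -396*(-1/228912) + 2372510820/29993 = 33/19076 + 2372510820/29993 = 45258017392089/572146468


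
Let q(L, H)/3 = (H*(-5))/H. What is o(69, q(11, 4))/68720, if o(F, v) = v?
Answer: -3/13744 ≈ -0.00021828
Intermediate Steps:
q(L, H) = -15 (q(L, H) = 3*((H*(-5))/H) = 3*((-5*H)/H) = 3*(-5) = -15)
o(69, q(11, 4))/68720 = -15/68720 = -15*1/68720 = -3/13744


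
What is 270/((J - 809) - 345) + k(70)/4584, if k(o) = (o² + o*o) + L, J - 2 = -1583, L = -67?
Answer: 5076415/2507448 ≈ 2.0245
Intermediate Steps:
J = -1581 (J = 2 - 1583 = -1581)
k(o) = -67 + 2*o² (k(o) = (o² + o*o) - 67 = (o² + o²) - 67 = 2*o² - 67 = -67 + 2*o²)
270/((J - 809) - 345) + k(70)/4584 = 270/((-1581 - 809) - 345) + (-67 + 2*70²)/4584 = 270/(-2390 - 345) + (-67 + 2*4900)*(1/4584) = 270/(-2735) + (-67 + 9800)*(1/4584) = 270*(-1/2735) + 9733*(1/4584) = -54/547 + 9733/4584 = 5076415/2507448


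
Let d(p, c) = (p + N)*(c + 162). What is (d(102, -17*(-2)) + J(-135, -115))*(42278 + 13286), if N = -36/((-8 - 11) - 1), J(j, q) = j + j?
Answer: 5577180936/5 ≈ 1.1154e+9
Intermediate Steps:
J(j, q) = 2*j
N = 9/5 (N = -36/(-19 - 1) = -36/(-20) = -36*(-1/20) = 9/5 ≈ 1.8000)
d(p, c) = (162 + c)*(9/5 + p) (d(p, c) = (p + 9/5)*(c + 162) = (9/5 + p)*(162 + c) = (162 + c)*(9/5 + p))
(d(102, -17*(-2)) + J(-135, -115))*(42278 + 13286) = ((1458/5 + 162*102 + 9*(-17*(-2))/5 - 17*(-2)*102) + 2*(-135))*(42278 + 13286) = ((1458/5 + 16524 + (9/5)*34 + 34*102) - 270)*55564 = ((1458/5 + 16524 + 306/5 + 3468) - 270)*55564 = (101724/5 - 270)*55564 = (100374/5)*55564 = 5577180936/5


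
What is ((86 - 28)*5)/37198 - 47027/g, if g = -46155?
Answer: 881347648/858436845 ≈ 1.0267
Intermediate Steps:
((86 - 28)*5)/37198 - 47027/g = ((86 - 28)*5)/37198 - 47027/(-46155) = (58*5)*(1/37198) - 47027*(-1/46155) = 290*(1/37198) + 47027/46155 = 145/18599 + 47027/46155 = 881347648/858436845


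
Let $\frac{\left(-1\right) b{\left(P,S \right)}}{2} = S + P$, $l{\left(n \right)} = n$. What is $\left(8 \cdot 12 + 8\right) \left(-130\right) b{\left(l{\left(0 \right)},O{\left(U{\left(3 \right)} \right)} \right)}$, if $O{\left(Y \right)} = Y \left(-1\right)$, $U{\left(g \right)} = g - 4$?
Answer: $27040$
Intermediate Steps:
$U{\left(g \right)} = -4 + g$
$O{\left(Y \right)} = - Y$
$b{\left(P,S \right)} = - 2 P - 2 S$ ($b{\left(P,S \right)} = - 2 \left(S + P\right) = - 2 \left(P + S\right) = - 2 P - 2 S$)
$\left(8 \cdot 12 + 8\right) \left(-130\right) b{\left(l{\left(0 \right)},O{\left(U{\left(3 \right)} \right)} \right)} = \left(8 \cdot 12 + 8\right) \left(-130\right) \left(\left(-2\right) 0 - 2 \left(- (-4 + 3)\right)\right) = \left(96 + 8\right) \left(-130\right) \left(0 - 2 \left(\left(-1\right) \left(-1\right)\right)\right) = 104 \left(-130\right) \left(0 - 2\right) = - 13520 \left(0 - 2\right) = \left(-13520\right) \left(-2\right) = 27040$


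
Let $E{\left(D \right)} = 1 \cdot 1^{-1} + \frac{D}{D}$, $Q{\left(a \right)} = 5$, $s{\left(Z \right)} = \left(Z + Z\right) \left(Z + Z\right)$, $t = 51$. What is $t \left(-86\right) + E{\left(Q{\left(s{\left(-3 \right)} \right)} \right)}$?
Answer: $-4384$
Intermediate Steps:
$s{\left(Z \right)} = 4 Z^{2}$ ($s{\left(Z \right)} = 2 Z 2 Z = 4 Z^{2}$)
$E{\left(D \right)} = 2$ ($E{\left(D \right)} = 1 \cdot 1 + 1 = 1 + 1 = 2$)
$t \left(-86\right) + E{\left(Q{\left(s{\left(-3 \right)} \right)} \right)} = 51 \left(-86\right) + 2 = -4386 + 2 = -4384$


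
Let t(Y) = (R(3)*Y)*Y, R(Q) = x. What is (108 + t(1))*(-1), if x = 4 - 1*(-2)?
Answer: -114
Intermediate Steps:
x = 6 (x = 4 + 2 = 6)
R(Q) = 6
t(Y) = 6*Y**2 (t(Y) = (6*Y)*Y = 6*Y**2)
(108 + t(1))*(-1) = (108 + 6*1**2)*(-1) = (108 + 6*1)*(-1) = (108 + 6)*(-1) = 114*(-1) = -114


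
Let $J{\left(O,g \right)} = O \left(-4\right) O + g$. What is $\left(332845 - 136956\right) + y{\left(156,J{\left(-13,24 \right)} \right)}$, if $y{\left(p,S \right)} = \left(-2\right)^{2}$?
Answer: $195893$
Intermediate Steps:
$J{\left(O,g \right)} = g - 4 O^{2}$ ($J{\left(O,g \right)} = - 4 O O + g = - 4 O^{2} + g = g - 4 O^{2}$)
$y{\left(p,S \right)} = 4$
$\left(332845 - 136956\right) + y{\left(156,J{\left(-13,24 \right)} \right)} = \left(332845 - 136956\right) + 4 = 195889 + 4 = 195893$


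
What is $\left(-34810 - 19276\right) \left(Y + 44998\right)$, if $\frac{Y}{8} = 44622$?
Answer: $-21741165764$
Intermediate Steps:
$Y = 356976$ ($Y = 8 \cdot 44622 = 356976$)
$\left(-34810 - 19276\right) \left(Y + 44998\right) = \left(-34810 - 19276\right) \left(356976 + 44998\right) = \left(-54086\right) 401974 = -21741165764$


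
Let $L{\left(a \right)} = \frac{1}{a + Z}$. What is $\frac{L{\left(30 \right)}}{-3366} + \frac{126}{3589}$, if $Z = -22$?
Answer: $\frac{3389339}{96644592} \approx 0.03507$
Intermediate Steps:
$L{\left(a \right)} = \frac{1}{-22 + a}$ ($L{\left(a \right)} = \frac{1}{a - 22} = \frac{1}{-22 + a}$)
$\frac{L{\left(30 \right)}}{-3366} + \frac{126}{3589} = \frac{1}{\left(-22 + 30\right) \left(-3366\right)} + \frac{126}{3589} = \frac{1}{8} \left(- \frac{1}{3366}\right) + 126 \cdot \frac{1}{3589} = \frac{1}{8} \left(- \frac{1}{3366}\right) + \frac{126}{3589} = - \frac{1}{26928} + \frac{126}{3589} = \frac{3389339}{96644592}$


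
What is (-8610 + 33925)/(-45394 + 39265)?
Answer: -25315/6129 ≈ -4.1304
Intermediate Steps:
(-8610 + 33925)/(-45394 + 39265) = 25315/(-6129) = 25315*(-1/6129) = -25315/6129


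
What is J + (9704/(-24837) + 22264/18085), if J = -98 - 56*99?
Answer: -2533879977962/449177145 ≈ -5641.2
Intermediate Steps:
J = -5642 (J = -98 - 5544 = -5642)
J + (9704/(-24837) + 22264/18085) = -5642 + (9704/(-24837) + 22264/18085) = -5642 + (9704*(-1/24837) + 22264*(1/18085)) = -5642 + (-9704/24837 + 22264/18085) = -5642 + 377474128/449177145 = -2533879977962/449177145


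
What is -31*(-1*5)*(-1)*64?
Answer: -9920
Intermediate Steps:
-31*(-1*5)*(-1)*64 = -(-155)*(-1)*64 = -31*5*64 = -155*64 = -9920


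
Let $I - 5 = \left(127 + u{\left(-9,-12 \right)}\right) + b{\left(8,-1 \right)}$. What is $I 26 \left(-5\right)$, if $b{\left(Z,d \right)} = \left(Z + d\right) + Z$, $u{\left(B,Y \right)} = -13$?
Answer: $-17420$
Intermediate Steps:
$b{\left(Z,d \right)} = d + 2 Z$
$I = 134$ ($I = 5 + \left(\left(127 - 13\right) + \left(-1 + 2 \cdot 8\right)\right) = 5 + \left(114 + \left(-1 + 16\right)\right) = 5 + \left(114 + 15\right) = 5 + 129 = 134$)
$I 26 \left(-5\right) = 134 \cdot 26 \left(-5\right) = 134 \left(-130\right) = -17420$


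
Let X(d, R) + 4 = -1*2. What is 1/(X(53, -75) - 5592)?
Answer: -1/5598 ≈ -0.00017864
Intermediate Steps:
X(d, R) = -6 (X(d, R) = -4 - 1*2 = -4 - 2 = -6)
1/(X(53, -75) - 5592) = 1/(-6 - 5592) = 1/(-5598) = -1/5598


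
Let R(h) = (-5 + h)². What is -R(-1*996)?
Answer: -1002001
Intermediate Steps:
-R(-1*996) = -(-5 - 1*996)² = -(-5 - 996)² = -1*(-1001)² = -1*1002001 = -1002001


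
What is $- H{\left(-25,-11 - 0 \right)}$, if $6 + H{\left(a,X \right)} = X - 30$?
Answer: $47$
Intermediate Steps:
$H{\left(a,X \right)} = -36 + X$ ($H{\left(a,X \right)} = -6 + \left(X - 30\right) = -6 + \left(-30 + X\right) = -36 + X$)
$- H{\left(-25,-11 - 0 \right)} = - (-36 - 11) = \left(-1\right) \left(-47\right) = 47$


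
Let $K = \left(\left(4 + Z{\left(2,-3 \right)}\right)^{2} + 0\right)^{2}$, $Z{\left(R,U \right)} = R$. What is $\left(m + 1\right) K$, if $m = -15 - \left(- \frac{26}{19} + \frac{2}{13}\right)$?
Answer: $- \frac{4092768}{247} \approx -16570.0$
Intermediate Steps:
$m = - \frac{3405}{247}$ ($m = -15 - - \frac{300}{247} = -15 + \left(- \frac{2}{13} + \frac{26}{19}\right) = -15 + \frac{300}{247} = - \frac{3405}{247} \approx -13.785$)
$K = 1296$ ($K = \left(\left(4 + 2\right)^{2} + 0\right)^{2} = \left(6^{2} + 0\right)^{2} = \left(36 + 0\right)^{2} = 36^{2} = 1296$)
$\left(m + 1\right) K = \left(- \frac{3405}{247} + 1\right) 1296 = \left(- \frac{3158}{247}\right) 1296 = - \frac{4092768}{247}$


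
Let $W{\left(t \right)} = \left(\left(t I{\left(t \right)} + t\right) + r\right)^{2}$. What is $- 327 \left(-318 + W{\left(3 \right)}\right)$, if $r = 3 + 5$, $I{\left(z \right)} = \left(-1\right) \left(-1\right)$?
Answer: $39894$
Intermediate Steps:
$I{\left(z \right)} = 1$
$r = 8$
$W{\left(t \right)} = \left(8 + 2 t\right)^{2}$ ($W{\left(t \right)} = \left(\left(t 1 + t\right) + 8\right)^{2} = \left(\left(t + t\right) + 8\right)^{2} = \left(2 t + 8\right)^{2} = \left(8 + 2 t\right)^{2}$)
$- 327 \left(-318 + W{\left(3 \right)}\right) = - 327 \left(-318 + 4 \left(4 + 3\right)^{2}\right) = - 327 \left(-318 + 4 \cdot 7^{2}\right) = - 327 \left(-318 + 4 \cdot 49\right) = - 327 \left(-318 + 196\right) = \left(-327\right) \left(-122\right) = 39894$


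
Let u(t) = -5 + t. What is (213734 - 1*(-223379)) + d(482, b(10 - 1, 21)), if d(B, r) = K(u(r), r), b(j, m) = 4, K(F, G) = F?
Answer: 437112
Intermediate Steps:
d(B, r) = -5 + r
(213734 - 1*(-223379)) + d(482, b(10 - 1, 21)) = (213734 - 1*(-223379)) + (-5 + 4) = (213734 + 223379) - 1 = 437113 - 1 = 437112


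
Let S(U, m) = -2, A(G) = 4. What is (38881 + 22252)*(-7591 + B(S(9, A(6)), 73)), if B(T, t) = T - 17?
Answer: -465222130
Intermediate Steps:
B(T, t) = -17 + T
(38881 + 22252)*(-7591 + B(S(9, A(6)), 73)) = (38881 + 22252)*(-7591 + (-17 - 2)) = 61133*(-7591 - 19) = 61133*(-7610) = -465222130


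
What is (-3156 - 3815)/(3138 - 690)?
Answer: -6971/2448 ≈ -2.8476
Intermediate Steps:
(-3156 - 3815)/(3138 - 690) = -6971/2448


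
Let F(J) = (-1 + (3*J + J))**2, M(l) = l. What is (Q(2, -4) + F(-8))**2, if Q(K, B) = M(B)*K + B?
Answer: 1159929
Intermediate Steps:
F(J) = (-1 + 4*J)**2
Q(K, B) = B + B*K (Q(K, B) = B*K + B = B + B*K)
(Q(2, -4) + F(-8))**2 = (-4*(1 + 2) + (-1 + 4*(-8))**2)**2 = (-4*3 + (-1 - 32)**2)**2 = (-12 + (-33)**2)**2 = (-12 + 1089)**2 = 1077**2 = 1159929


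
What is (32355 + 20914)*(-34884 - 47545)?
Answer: -4390910401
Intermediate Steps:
(32355 + 20914)*(-34884 - 47545) = 53269*(-82429) = -4390910401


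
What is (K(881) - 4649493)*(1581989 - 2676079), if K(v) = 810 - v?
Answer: 5087041476760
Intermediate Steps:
(K(881) - 4649493)*(1581989 - 2676079) = ((810 - 1*881) - 4649493)*(1581989 - 2676079) = ((810 - 881) - 4649493)*(-1094090) = (-71 - 4649493)*(-1094090) = -4649564*(-1094090) = 5087041476760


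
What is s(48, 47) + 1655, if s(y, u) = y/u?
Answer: 77833/47 ≈ 1656.0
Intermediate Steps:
s(48, 47) + 1655 = 48/47 + 1655 = 77833/47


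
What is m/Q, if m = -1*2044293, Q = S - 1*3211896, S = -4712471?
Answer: 2044293/7924367 ≈ 0.25798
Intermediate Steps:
Q = -7924367 (Q = -4712471 - 1*3211896 = -4712471 - 3211896 = -7924367)
m = -2044293
m/Q = -2044293/(-7924367) = -2044293*(-1/7924367) = 2044293/7924367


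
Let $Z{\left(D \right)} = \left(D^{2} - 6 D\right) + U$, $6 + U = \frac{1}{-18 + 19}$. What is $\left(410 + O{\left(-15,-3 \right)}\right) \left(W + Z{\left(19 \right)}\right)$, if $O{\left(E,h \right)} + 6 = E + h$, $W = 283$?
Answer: $202650$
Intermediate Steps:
$U = -5$ ($U = -6 + \frac{1}{-18 + 19} = -6 + 1^{-1} = -6 + 1 = -5$)
$O{\left(E,h \right)} = -6 + E + h$ ($O{\left(E,h \right)} = -6 + \left(E + h\right) = -6 + E + h$)
$Z{\left(D \right)} = -5 + D^{2} - 6 D$ ($Z{\left(D \right)} = \left(D^{2} - 6 D\right) - 5 = -5 + D^{2} - 6 D$)
$\left(410 + O{\left(-15,-3 \right)}\right) \left(W + Z{\left(19 \right)}\right) = \left(410 - 24\right) \left(283 - \left(119 - 361\right)\right) = \left(410 - 24\right) \left(283 - -242\right) = 386 \left(283 + 242\right) = 386 \cdot 525 = 202650$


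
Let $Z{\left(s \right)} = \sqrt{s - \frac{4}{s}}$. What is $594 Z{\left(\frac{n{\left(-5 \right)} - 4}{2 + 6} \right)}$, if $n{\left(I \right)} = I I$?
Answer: $\frac{99 \sqrt{7770}}{14} \approx 623.33$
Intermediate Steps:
$n{\left(I \right)} = I^{2}$
$594 Z{\left(\frac{n{\left(-5 \right)} - 4}{2 + 6} \right)} = 594 \sqrt{\frac{\left(-5\right)^{2} - 4}{2 + 6} - \frac{4}{\left(\left(-5\right)^{2} - 4\right) \frac{1}{2 + 6}}} = 594 \sqrt{\frac{25 - 4}{8} - \frac{4}{\left(25 - 4\right) \frac{1}{8}}} = 594 \sqrt{21 \cdot \frac{1}{8} - \frac{4}{21 \cdot \frac{1}{8}}} = 594 \sqrt{\frac{21}{8} - \frac{4}{\frac{21}{8}}} = 594 \sqrt{\frac{21}{8} - \frac{32}{21}} = 594 \sqrt{\frac{185}{168}} = 594 \frac{\sqrt{7770}}{84} = \frac{99 \sqrt{7770}}{14}$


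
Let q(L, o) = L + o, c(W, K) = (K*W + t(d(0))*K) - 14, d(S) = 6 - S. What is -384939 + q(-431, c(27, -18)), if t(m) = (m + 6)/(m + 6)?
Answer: -385888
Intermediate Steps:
t(m) = 1 (t(m) = (6 + m)/(6 + m) = 1)
c(W, K) = -14 + K + K*W (c(W, K) = (K*W + 1*K) - 14 = (K*W + K) - 14 = (K + K*W) - 14 = -14 + K + K*W)
-384939 + q(-431, c(27, -18)) = -384939 + (-431 + (-14 - 18 - 18*27)) = -384939 + (-431 + (-14 - 18 - 486)) = -384939 + (-431 - 518) = -384939 - 949 = -385888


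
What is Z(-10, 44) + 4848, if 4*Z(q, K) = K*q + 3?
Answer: 18955/4 ≈ 4738.8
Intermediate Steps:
Z(q, K) = ¾ + K*q/4 (Z(q, K) = (K*q + 3)/4 = (3 + K*q)/4 = ¾ + K*q/4)
Z(-10, 44) + 4848 = (¾ + (¼)*44*(-10)) + 4848 = (¾ - 110) + 4848 = -437/4 + 4848 = 18955/4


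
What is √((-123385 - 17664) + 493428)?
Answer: 29*√419 ≈ 593.62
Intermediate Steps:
√((-123385 - 17664) + 493428) = √(-141049 + 493428) = √352379 = 29*√419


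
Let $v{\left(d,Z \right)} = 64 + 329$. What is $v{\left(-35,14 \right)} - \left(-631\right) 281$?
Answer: $177704$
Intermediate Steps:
$v{\left(d,Z \right)} = 393$
$v{\left(-35,14 \right)} - \left(-631\right) 281 = 393 - \left(-631\right) 281 = 393 - -177311 = 393 + 177311 = 177704$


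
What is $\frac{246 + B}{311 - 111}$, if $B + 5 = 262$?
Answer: $\frac{503}{200} \approx 2.515$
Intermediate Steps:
$B = 257$ ($B = -5 + 262 = 257$)
$\frac{246 + B}{311 - 111} = \frac{246 + 257}{311 - 111} = \frac{503}{200}$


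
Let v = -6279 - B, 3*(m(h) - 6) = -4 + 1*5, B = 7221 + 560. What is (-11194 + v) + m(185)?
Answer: -75743/3 ≈ -25248.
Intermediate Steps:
B = 7781
m(h) = 19/3 (m(h) = 6 + (-4 + 1*5)/3 = 6 + (-4 + 5)/3 = 6 + (⅓)*1 = 6 + ⅓ = 19/3)
v = -14060 (v = -6279 - 1*7781 = -6279 - 7781 = -14060)
(-11194 + v) + m(185) = (-11194 - 14060) + 19/3 = -25254 + 19/3 = -75743/3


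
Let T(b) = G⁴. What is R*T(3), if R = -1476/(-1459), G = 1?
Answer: 1476/1459 ≈ 1.0117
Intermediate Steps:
T(b) = 1 (T(b) = 1⁴ = 1)
R = 1476/1459 (R = -1476*(-1/1459) = 1476/1459 ≈ 1.0117)
R*T(3) = (1476/1459)*1 = 1476/1459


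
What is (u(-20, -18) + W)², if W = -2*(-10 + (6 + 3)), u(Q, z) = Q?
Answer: 324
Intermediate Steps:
W = 2 (W = -2*(-10 + 9) = -2*(-1) = 2)
(u(-20, -18) + W)² = (-20 + 2)² = (-18)² = 324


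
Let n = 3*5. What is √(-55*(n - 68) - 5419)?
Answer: 2*I*√626 ≈ 50.04*I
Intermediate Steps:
n = 15
√(-55*(n - 68) - 5419) = √(-55*(15 - 68) - 5419) = √(-55*(-53) - 5419) = √(2915 - 5419) = √(-2504) = 2*I*√626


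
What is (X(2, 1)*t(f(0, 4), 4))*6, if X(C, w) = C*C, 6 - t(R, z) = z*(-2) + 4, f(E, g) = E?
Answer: 240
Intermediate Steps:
t(R, z) = 2 + 2*z (t(R, z) = 6 - (z*(-2) + 4) = 6 - (-2*z + 4) = 6 - (4 - 2*z) = 6 + (-4 + 2*z) = 2 + 2*z)
X(C, w) = C**2
(X(2, 1)*t(f(0, 4), 4))*6 = (2**2*(2 + 2*4))*6 = (4*(2 + 8))*6 = (4*10)*6 = 40*6 = 240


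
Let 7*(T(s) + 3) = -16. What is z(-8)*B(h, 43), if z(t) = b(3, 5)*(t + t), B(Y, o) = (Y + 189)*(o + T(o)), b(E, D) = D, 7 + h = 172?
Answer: -7476480/7 ≈ -1.0681e+6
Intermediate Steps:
h = 165 (h = -7 + 172 = 165)
T(s) = -37/7 (T(s) = -3 + (⅐)*(-16) = -3 - 16/7 = -37/7)
B(Y, o) = (189 + Y)*(-37/7 + o) (B(Y, o) = (Y + 189)*(o - 37/7) = (189 + Y)*(-37/7 + o))
z(t) = 10*t (z(t) = 5*(t + t) = 5*(2*t) = 10*t)
z(-8)*B(h, 43) = (10*(-8))*(-999 + 189*43 - 37/7*165 + 165*43) = -80*(-999 + 8127 - 6105/7 + 7095) = -80*93456/7 = -7476480/7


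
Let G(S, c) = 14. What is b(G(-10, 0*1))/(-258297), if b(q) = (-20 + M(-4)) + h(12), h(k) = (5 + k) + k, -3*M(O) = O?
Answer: -31/774891 ≈ -4.0006e-5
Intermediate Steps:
M(O) = -O/3
h(k) = 5 + 2*k
b(q) = 31/3 (b(q) = (-20 - 1/3*(-4)) + (5 + 2*12) = (-20 + 4/3) + (5 + 24) = -56/3 + 29 = 31/3)
b(G(-10, 0*1))/(-258297) = (31/3)/(-258297) = (31/3)*(-1/258297) = -31/774891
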